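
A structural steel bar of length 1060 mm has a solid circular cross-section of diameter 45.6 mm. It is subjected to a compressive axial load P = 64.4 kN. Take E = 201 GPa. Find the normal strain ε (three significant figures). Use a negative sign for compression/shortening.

A = 1633 mm².
σ = N/A = -39.43 MPa; ε = σ/E = -39.43/201000 = -1.962e-04.

-1.96e-04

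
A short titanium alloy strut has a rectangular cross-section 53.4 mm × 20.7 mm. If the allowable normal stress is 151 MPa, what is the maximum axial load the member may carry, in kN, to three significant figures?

167 kN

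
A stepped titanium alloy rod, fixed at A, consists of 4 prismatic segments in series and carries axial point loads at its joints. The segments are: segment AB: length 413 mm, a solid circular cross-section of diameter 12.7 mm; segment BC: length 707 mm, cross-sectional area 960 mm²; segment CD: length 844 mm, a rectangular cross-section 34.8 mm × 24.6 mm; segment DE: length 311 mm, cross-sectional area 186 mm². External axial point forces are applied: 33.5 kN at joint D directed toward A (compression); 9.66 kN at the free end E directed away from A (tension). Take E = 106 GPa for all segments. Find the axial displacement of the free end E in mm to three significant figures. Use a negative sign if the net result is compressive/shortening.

-0.968 mm

Internal axial forces (sectioning from the free end, tension +): N_DE = 9.66 kN, N_CD = -23.84 kN, N_BC = -23.84 kN, N_AB = -23.84 kN.
A_AB = 126.7 mm².
A_CD = 856.1 mm².
δ_AB = -23840·413/(126.7·106000) = -0.7333 mm
δ_BC = -23840·707/(960·106000) = -0.1656 mm
δ_CD = -23840·844/(856.1·106000) = -0.2217 mm
δ_DE = 9660·311/(186·106000) = 0.1524 mm
δ = Σδ_i = -0.9682 mm.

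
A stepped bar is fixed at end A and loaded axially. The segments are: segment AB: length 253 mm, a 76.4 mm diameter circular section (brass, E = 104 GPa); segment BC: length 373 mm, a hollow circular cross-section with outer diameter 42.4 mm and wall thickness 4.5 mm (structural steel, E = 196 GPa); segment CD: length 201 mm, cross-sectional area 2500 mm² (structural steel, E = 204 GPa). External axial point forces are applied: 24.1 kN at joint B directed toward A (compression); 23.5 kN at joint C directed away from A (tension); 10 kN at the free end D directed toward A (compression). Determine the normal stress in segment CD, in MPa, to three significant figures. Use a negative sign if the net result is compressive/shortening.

-4.00 MPa

Internal axial forces (sectioning from the free end, tension +): N_CD = -10 kN, N_BC = 13.5 kN, N_AB = -10.6 kN.
σ_CD = N_CD/A_CD = -10000/2500 = -4 MPa.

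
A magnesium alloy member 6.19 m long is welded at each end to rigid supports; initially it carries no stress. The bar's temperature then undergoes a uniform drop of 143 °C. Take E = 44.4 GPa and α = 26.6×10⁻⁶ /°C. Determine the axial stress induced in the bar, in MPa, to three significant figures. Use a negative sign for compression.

169 MPa

Free thermal expansion αLΔT = 26.6e-6 · 6190 · -143 = -23.55 mm.
The walls impose strain ε = −(-23.55)/6190 = 3.8038e-03; σ = Eε = 44400 · 3.8038e-03 = 168.9 MPa.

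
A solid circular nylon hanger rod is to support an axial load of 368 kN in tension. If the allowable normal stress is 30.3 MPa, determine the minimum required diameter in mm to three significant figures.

124 mm

Required area A ≥ P/σ_allow = 368000/30.3 = 12150 mm².
For a solid circular section, d ≥ √(4A/π) = 124.4 mm.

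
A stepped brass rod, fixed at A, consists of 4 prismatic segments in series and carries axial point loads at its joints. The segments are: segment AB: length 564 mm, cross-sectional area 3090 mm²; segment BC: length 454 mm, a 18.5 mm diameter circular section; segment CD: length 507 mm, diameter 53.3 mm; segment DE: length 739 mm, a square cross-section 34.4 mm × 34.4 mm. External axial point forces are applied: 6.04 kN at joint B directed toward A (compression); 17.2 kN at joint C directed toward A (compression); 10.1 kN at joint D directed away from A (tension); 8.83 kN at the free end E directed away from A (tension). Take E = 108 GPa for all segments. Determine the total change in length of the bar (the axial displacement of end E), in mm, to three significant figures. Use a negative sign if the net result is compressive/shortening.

Internal axial forces (sectioning from the free end, tension +): N_DE = 8.83 kN, N_CD = 18.93 kN, N_BC = 1.73 kN, N_AB = -4.31 kN.
A_BC = 268.8 mm².
A_CD = 2231 mm².
A_DE = 1183 mm².
δ_AB = -4310·564/(3090·108000) = -0.007284 mm
δ_BC = 1730·454/(268.8·108000) = 0.02705 mm
δ_CD = 18930·507/(2231·108000) = 0.03983 mm
δ_DE = 8830·739/(1183·108000) = 0.05106 mm
δ = Σδ_i = 0.1107 mm.

0.111 mm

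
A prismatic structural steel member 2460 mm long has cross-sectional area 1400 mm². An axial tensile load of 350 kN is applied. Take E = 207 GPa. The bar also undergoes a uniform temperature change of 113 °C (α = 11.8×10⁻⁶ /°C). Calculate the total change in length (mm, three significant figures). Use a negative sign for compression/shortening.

6.25 mm

δ_mech = NL/(AE) = 350000·2460/(1400·207000) = 2.971 mm.
δ_thermal = αLΔT = 11.8e-6·2460·113 = 3.28 mm.
δ = δ_mech + δ_thermal = 6.251 mm.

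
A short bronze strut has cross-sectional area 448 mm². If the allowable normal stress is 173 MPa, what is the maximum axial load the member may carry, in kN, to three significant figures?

77.5 kN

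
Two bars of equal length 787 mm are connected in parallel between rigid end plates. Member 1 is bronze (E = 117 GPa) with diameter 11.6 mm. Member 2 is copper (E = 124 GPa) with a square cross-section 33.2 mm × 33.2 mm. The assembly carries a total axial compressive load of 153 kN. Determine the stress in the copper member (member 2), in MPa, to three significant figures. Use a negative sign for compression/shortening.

A_1 = 105.7 mm².
A_2 = 1102 mm².
Equal strain + equilibrium ⇒ each member carries load in proportion to AE: A₁E₁ = 12360000 N, A₂E₂ = 136700000 N, ΣAE = 149000000 N.
σ₂ = P·E₂/ΣAE = -153000·124000/149000000 = -127.3 MPa.

-127 MPa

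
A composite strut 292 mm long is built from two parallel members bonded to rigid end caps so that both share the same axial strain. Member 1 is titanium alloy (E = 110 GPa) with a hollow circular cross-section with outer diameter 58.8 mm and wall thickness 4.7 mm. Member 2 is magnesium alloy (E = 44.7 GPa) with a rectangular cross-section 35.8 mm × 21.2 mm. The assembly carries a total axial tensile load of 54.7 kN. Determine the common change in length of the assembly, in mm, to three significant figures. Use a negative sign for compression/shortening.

0.131 mm

A_1 = 798.8 mm².
A_2 = 759 mm².
Equal strain + equilibrium ⇒ each member carries load in proportion to AE: A₁E₁ = 87870000 N, A₂E₂ = 33930000 N, ΣAE = 121800000 N.
δ = PL/ΣAE = 54700·292/121800000 = 0.1311 mm.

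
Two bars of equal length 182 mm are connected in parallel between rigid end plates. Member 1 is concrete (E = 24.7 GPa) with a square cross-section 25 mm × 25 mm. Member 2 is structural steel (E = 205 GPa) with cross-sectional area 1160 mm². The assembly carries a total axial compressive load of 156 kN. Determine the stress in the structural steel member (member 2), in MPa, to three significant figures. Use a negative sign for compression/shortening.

-126 MPa

A_1 = 625 mm².
Equal strain + equilibrium ⇒ each member carries load in proportion to AE: A₁E₁ = 15440000 N, A₂E₂ = 237800000 N, ΣAE = 253200000 N.
σ₂ = P·E₂/ΣAE = -156000·205000/253200000 = -126.3 MPa.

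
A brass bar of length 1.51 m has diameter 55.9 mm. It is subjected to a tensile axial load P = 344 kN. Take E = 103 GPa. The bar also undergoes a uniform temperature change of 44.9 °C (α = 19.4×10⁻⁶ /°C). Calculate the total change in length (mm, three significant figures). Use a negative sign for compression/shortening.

3.37 mm

A = 2454 mm².
δ_mech = NL/(AE) = 344000·1510/(2454·103000) = 2.055 mm.
δ_thermal = αLΔT = 19.4e-6·1510·44.9 = 1.315 mm.
δ = δ_mech + δ_thermal = 3.37 mm.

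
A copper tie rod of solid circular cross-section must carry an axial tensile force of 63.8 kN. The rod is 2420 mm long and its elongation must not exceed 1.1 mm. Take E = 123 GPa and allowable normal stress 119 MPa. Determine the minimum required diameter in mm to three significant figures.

38.1 mm

Required area A ≥ P/σ_allow = 63800/119 = 536.1 mm².
For a solid circular section, d ≥ √(4A/π) = 26.13 mm.
Elongation limit: A ≥ PL/(Eδ_allow) = 63800·2420/(123000·1.1) = 1141 mm² ⇒ d ≥ 38.12 mm.
The elongation limit governs.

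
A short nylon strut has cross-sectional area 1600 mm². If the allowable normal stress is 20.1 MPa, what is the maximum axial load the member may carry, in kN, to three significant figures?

P_max = σ_allow · A = 20.1 · 1600 = 32160 N = 32.16 kN.

32.2 kN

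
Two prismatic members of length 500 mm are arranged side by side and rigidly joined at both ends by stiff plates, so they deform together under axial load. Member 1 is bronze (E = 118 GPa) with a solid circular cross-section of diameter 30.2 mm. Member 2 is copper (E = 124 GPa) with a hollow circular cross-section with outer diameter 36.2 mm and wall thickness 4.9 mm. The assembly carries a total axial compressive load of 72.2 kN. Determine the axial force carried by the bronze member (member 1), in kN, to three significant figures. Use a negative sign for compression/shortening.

A_1 = 716.3 mm².
A_2 = 481.8 mm².
Equal strain + equilibrium ⇒ each member carries load in proportion to AE: A₁E₁ = 84530000 N, A₂E₂ = 59750000 N, ΣAE = 144300000 N.
F₁ = P·A₁E₁/ΣAE = -72200·84530000/144300000 = -42300 N.

-42.3 kN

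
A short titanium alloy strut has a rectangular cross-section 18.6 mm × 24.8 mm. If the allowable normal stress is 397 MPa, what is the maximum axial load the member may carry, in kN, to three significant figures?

A = 461.3 mm².
P_max = σ_allow · A = 397 · 461.3 = 183100 N = 183.1 kN.

183 kN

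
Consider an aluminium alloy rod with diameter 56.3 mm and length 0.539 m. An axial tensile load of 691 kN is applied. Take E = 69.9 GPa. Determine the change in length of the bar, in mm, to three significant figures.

A = 2489 mm².
δ_mech = NL/(AE) = 691000·539/(2489·69900) = 2.14 mm.

2.14 mm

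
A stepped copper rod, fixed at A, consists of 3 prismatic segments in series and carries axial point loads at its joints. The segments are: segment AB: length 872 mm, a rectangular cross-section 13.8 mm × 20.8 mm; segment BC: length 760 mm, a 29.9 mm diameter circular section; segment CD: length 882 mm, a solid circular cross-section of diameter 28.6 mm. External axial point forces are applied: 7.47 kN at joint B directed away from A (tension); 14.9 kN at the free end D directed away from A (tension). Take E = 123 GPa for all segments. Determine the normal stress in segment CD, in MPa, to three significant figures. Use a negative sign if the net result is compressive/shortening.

23.2 MPa

Internal axial forces (sectioning from the free end, tension +): N_CD = 14.9 kN, N_BC = 14.9 kN, N_AB = 22.37 kN.
A_CD = 642.4 mm².
σ_CD = N_CD/A_CD = 14900/642.4 = 23.19 MPa.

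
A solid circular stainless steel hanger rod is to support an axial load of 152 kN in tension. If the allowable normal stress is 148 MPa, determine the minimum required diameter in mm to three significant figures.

Required area A ≥ P/σ_allow = 152000/148 = 1027 mm².
For a solid circular section, d ≥ √(4A/π) = 36.16 mm.

36.2 mm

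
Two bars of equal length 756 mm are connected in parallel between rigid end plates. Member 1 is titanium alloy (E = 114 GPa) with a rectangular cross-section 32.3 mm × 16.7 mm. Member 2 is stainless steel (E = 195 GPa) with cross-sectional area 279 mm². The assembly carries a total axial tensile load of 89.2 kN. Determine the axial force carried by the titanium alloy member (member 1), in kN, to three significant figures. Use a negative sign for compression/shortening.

47.3 kN

A_1 = 539.4 mm².
Equal strain + equilibrium ⇒ each member carries load in proportion to AE: A₁E₁ = 61490000 N, A₂E₂ = 54400000 N, ΣAE = 115900000 N.
F₁ = P·A₁E₁/ΣAE = 89200·61490000/115900000 = 47330 N.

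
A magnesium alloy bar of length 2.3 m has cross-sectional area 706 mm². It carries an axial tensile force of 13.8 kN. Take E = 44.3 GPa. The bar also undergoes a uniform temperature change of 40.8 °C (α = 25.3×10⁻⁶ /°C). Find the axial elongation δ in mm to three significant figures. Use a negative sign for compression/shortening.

δ_mech = NL/(AE) = 13800·2300/(706·44300) = 1.015 mm.
δ_thermal = αLΔT = 25.3e-6·2300·40.8 = 2.374 mm.
δ = δ_mech + δ_thermal = 3.389 mm.

3.39 mm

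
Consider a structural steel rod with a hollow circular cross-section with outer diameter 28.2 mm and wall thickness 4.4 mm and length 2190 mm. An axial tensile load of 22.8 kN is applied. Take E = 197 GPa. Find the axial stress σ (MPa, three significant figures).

A = 329 mm².
σ = N/A = 22800/329 = 69.3 MPa.

69.3 MPa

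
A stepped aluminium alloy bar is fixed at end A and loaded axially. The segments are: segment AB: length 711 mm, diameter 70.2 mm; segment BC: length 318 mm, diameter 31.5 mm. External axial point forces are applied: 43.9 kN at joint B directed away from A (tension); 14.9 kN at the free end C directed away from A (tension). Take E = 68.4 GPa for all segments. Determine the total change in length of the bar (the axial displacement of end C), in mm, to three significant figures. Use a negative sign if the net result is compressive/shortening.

Internal axial forces (sectioning from the free end, tension +): N_BC = 14.9 kN, N_AB = 58.8 kN.
A_AB = 3870 mm².
A_BC = 779.3 mm².
δ_AB = 58800·711/(3870·68400) = 0.1579 mm
δ_BC = 14900·318/(779.3·68400) = 0.08889 mm
δ = Σδ_i = 0.2468 mm.

0.247 mm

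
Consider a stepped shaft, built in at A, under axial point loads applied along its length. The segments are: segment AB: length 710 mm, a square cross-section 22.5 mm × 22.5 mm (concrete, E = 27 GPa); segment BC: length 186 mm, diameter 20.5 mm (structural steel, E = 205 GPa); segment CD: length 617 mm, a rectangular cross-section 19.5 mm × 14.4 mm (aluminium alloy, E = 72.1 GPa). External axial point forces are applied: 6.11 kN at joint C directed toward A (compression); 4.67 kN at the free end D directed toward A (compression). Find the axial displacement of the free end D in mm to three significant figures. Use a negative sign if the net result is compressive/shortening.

Internal axial forces (sectioning from the free end, tension +): N_CD = -4.67 kN, N_BC = -10.78 kN, N_AB = -10.78 kN.
A_AB = 506.2 mm².
A_BC = 330.1 mm².
A_CD = 280.8 mm².
δ_AB = -10780·710/(506.2·27000) = -0.5599 mm
δ_BC = -10780·186/(330.1·205000) = -0.02963 mm
δ_CD = -4670·617/(280.8·72100) = -0.1423 mm
δ = Σδ_i = -0.7319 mm.

-0.732 mm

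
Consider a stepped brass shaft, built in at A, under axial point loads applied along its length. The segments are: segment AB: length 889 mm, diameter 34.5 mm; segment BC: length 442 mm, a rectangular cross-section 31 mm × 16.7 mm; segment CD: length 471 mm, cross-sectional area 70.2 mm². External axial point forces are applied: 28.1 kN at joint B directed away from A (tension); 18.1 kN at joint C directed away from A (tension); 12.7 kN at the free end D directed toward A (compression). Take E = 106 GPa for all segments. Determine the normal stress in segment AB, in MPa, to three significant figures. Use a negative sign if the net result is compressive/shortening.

35.8 MPa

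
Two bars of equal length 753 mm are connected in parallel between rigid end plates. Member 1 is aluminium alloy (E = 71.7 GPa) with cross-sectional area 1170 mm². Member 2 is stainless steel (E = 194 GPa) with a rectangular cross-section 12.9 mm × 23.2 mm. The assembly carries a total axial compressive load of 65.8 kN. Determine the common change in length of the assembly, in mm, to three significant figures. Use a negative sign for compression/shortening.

A_2 = 299.3 mm².
Equal strain + equilibrium ⇒ each member carries load in proportion to AE: A₁E₁ = 83890000 N, A₂E₂ = 58060000 N, ΣAE = 141900000 N.
δ = PL/ΣAE = -65800·753/141900000 = -0.349 mm.

-0.349 mm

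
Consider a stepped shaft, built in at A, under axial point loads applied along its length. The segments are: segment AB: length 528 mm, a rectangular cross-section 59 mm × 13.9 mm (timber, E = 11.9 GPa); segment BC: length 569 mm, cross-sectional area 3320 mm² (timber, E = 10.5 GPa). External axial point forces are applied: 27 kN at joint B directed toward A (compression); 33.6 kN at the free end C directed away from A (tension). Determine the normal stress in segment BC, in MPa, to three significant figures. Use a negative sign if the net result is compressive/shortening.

10.1 MPa

Internal axial forces (sectioning from the free end, tension +): N_BC = 33.6 kN, N_AB = 6.6 kN.
σ_BC = N_BC/A_BC = 33600/3320 = 10.12 MPa.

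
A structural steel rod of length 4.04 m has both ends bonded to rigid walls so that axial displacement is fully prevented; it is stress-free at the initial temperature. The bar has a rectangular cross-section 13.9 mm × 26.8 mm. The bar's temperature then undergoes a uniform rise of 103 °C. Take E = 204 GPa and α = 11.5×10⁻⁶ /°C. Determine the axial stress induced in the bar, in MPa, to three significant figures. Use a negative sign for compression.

Free thermal expansion αLΔT = 11.5e-6 · 4040 · 103 = 4.785 mm.
The walls impose strain ε = −(4.785)/4040 = -1.1845e-03; σ = Eε = 204000 · -1.1845e-03 = -241.6 MPa.

-242 MPa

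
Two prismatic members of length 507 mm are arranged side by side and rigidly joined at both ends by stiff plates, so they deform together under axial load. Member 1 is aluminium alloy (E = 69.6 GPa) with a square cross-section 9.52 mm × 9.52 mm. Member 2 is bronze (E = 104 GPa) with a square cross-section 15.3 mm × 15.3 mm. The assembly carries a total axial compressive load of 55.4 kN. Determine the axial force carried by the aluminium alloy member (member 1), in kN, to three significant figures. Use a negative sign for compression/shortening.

-11.4 kN

A_1 = 90.63 mm².
A_2 = 234.1 mm².
Equal strain + equilibrium ⇒ each member carries load in proportion to AE: A₁E₁ = 6308000 N, A₂E₂ = 24350000 N, ΣAE = 30650000 N.
F₁ = P·A₁E₁/ΣAE = -55400·6308000/30650000 = -11400 N.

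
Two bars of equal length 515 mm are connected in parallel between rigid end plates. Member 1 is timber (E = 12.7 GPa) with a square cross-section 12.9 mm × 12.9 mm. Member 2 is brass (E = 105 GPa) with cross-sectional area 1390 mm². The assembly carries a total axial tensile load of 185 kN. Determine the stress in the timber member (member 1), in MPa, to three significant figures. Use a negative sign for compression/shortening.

A_1 = 166.4 mm².
Equal strain + equilibrium ⇒ each member carries load in proportion to AE: A₁E₁ = 2113000 N, A₂E₂ = 146000000 N, ΣAE = 148100000 N.
σ₁ = P·E₁/ΣAE = 185000·12700/148100000 = 15.87 MPa.

15.9 MPa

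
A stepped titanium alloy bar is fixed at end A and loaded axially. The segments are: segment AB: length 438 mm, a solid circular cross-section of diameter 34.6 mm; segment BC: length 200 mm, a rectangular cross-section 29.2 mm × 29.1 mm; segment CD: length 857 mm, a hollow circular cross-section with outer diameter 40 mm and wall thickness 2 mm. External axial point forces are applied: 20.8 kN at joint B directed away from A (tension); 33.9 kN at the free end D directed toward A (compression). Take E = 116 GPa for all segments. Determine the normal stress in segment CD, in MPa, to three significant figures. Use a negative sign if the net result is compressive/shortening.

Internal axial forces (sectioning from the free end, tension +): N_CD = -33.9 kN, N_BC = -33.9 kN, N_AB = -13.1 kN.
A_CD = 238.8 mm².
σ_CD = N_CD/A_CD = -33900/238.8 = -142 MPa.

-142 MPa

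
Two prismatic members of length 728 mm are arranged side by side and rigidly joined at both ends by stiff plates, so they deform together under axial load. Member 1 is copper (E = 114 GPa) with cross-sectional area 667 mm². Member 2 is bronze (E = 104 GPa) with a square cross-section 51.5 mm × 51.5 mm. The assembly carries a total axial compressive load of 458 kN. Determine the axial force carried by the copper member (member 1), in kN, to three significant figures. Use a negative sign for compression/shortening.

-99.0 kN

A_2 = 2652 mm².
Equal strain + equilibrium ⇒ each member carries load in proportion to AE: A₁E₁ = 76040000 N, A₂E₂ = 275800000 N, ΣAE = 351900000 N.
F₁ = P·A₁E₁/ΣAE = -458000·76040000/351900000 = -98970 N.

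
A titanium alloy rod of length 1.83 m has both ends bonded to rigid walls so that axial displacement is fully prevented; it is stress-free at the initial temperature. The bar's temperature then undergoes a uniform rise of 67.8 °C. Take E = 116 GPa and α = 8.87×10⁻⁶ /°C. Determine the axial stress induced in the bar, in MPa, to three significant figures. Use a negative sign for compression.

-69.8 MPa

Free thermal expansion αLΔT = 8.87e-6 · 1830 · 67.8 = 1.101 mm.
The walls impose strain ε = −(1.101)/1830 = -6.0139e-04; σ = Eε = 116000 · -6.0139e-04 = -69.76 MPa.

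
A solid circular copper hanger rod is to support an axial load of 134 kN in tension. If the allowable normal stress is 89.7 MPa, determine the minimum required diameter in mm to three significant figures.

Required area A ≥ P/σ_allow = 134000/89.7 = 1494 mm².
For a solid circular section, d ≥ √(4A/π) = 43.61 mm.

43.6 mm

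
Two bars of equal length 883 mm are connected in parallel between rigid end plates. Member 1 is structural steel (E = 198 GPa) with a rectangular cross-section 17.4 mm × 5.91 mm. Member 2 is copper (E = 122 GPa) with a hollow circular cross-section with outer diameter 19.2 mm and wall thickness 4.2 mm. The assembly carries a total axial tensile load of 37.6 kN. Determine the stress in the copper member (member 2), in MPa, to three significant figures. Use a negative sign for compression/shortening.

103 MPa

A_1 = 102.8 mm².
A_2 = 197.9 mm².
Equal strain + equilibrium ⇒ each member carries load in proportion to AE: A₁E₁ = 20360000 N, A₂E₂ = 24150000 N, ΣAE = 44510000 N.
σ₂ = P·E₂/ΣAE = 37600·122000/44510000 = 103.1 MPa.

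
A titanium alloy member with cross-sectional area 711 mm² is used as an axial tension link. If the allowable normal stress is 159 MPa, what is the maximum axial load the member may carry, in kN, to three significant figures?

P_max = σ_allow · A = 159 · 711 = 113000 N = 113 kN.

113 kN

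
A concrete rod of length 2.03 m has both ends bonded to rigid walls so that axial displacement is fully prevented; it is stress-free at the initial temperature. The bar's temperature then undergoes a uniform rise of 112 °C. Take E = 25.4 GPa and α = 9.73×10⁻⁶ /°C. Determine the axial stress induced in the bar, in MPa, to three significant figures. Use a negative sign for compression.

Free thermal expansion αLΔT = 9.73e-6 · 2030 · 112 = 2.212 mm.
The walls impose strain ε = −(2.212)/2030 = -1.0898e-03; σ = Eε = 25400 · -1.0898e-03 = -27.68 MPa.

-27.7 MPa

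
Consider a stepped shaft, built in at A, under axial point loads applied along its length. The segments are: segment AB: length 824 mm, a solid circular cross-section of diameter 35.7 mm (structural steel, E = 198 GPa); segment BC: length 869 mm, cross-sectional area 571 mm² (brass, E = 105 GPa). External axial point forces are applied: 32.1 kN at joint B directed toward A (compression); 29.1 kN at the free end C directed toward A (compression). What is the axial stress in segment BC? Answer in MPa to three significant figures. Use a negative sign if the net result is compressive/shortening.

-51.0 MPa

Internal axial forces (sectioning from the free end, tension +): N_BC = -29.1 kN, N_AB = -61.2 kN.
σ_BC = N_BC/A_BC = -29100/571 = -50.96 MPa.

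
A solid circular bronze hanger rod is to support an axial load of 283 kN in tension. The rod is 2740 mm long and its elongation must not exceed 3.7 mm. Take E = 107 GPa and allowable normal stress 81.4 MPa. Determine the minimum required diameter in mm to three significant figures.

66.5 mm

Required area A ≥ P/σ_allow = 283000/81.4 = 3477 mm².
For a solid circular section, d ≥ √(4A/π) = 66.53 mm.
Elongation limit: A ≥ PL/(Eδ_allow) = 283000·2740/(107000·3.7) = 1959 mm² ⇒ d ≥ 49.94 mm.
The stress limit governs.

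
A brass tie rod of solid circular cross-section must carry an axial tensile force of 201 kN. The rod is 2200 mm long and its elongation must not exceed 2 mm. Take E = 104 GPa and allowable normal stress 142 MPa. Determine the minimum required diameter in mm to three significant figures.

Required area A ≥ P/σ_allow = 201000/142 = 1415 mm².
For a solid circular section, d ≥ √(4A/π) = 42.45 mm.
Elongation limit: A ≥ PL/(Eδ_allow) = 201000·2200/(104000·2) = 2126 mm² ⇒ d ≥ 52.03 mm.
The elongation limit governs.

52.0 mm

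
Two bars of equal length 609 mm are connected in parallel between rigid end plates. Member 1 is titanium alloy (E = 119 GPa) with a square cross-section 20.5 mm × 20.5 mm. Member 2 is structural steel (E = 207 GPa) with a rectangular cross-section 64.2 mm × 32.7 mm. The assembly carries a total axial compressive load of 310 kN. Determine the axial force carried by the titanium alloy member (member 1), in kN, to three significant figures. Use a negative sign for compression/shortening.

-32.0 kN

A_1 = 420.2 mm².
A_2 = 2099 mm².
Equal strain + equilibrium ⇒ each member carries load in proportion to AE: A₁E₁ = 50010000 N, A₂E₂ = 434600000 N, ΣAE = 484600000 N.
F₁ = P·A₁E₁/ΣAE = -310000·50010000/484600000 = -31990 N.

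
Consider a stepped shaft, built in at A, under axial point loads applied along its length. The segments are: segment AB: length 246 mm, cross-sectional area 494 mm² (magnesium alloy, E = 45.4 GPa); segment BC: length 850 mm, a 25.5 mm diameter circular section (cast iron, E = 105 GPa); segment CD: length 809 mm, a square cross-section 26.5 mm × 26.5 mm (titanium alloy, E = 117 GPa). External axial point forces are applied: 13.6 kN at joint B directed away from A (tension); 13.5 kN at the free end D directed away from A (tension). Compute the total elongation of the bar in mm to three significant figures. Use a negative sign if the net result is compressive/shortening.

0.644 mm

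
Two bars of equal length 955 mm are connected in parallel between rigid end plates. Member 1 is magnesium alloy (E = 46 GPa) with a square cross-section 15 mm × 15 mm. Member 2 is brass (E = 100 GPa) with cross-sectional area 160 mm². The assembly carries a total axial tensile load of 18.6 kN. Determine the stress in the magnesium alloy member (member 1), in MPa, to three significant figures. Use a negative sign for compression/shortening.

32.5 MPa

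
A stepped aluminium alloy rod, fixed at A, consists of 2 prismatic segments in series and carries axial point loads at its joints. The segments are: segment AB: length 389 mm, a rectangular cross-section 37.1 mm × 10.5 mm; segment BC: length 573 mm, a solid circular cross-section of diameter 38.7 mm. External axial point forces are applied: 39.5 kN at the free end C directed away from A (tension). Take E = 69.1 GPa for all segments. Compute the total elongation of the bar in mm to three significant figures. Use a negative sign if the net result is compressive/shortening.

Internal axial forces (sectioning from the free end, tension +): N_BC = 39.5 kN, N_AB = 39.5 kN.
A_AB = 389.6 mm².
A_BC = 1176 mm².
δ_AB = 39500·389/(389.6·69100) = 0.5708 mm
δ_BC = 39500·573/(1176·69100) = 0.2785 mm
δ = Σδ_i = 0.8493 mm.

0.849 mm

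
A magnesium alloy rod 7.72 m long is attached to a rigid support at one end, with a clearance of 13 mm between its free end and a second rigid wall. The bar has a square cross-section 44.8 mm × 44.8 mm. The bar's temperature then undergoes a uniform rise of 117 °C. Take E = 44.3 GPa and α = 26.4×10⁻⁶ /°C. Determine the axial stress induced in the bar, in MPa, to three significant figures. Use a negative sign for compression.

-62.2 MPa

Free thermal expansion αLΔT = 26.4e-6 · 7720 · 117 = 23.85 mm.
The walls engage after the gap closes; constrained expansion = 23.85 − 13 = 10.85 mm.
The walls impose strain ε = −(10.85)/7720 = -1.4049e-03; σ = Eε = 44300 · -1.4049e-03 = -62.24 MPa.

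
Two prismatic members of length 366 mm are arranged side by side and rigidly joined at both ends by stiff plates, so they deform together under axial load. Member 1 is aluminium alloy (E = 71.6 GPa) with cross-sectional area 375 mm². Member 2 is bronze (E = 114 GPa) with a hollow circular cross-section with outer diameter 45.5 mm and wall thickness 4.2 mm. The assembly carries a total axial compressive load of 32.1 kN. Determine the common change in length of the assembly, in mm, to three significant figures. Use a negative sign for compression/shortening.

-0.132 mm

A_2 = 544.9 mm².
Equal strain + equilibrium ⇒ each member carries load in proportion to AE: A₁E₁ = 26850000 N, A₂E₂ = 62120000 N, ΣAE = 88970000 N.
δ = PL/ΣAE = -32100·366/88970000 = -0.132 mm.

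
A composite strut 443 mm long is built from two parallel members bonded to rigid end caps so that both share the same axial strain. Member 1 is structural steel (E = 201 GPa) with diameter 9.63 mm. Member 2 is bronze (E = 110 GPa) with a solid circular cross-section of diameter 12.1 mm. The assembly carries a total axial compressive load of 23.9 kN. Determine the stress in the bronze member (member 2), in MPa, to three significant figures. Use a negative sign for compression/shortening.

-96.3 MPa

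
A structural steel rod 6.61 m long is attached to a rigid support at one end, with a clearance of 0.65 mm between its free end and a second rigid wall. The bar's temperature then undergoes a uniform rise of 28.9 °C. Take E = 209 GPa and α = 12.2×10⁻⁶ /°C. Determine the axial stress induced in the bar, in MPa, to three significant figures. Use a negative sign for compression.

-53.1 MPa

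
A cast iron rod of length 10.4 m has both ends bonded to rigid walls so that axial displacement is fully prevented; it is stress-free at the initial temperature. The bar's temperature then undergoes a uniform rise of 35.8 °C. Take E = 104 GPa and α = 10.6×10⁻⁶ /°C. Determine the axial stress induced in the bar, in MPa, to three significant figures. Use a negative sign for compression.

Free thermal expansion αLΔT = 10.6e-6 · 10400 · 35.8 = 3.947 mm.
The walls impose strain ε = −(3.947)/10400 = -3.7948e-04; σ = Eε = 104000 · -3.7948e-04 = -39.47 MPa.

-39.5 MPa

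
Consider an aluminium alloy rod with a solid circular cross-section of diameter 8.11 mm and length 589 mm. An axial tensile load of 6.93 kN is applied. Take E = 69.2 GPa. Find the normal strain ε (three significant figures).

0.00194

A = 51.66 mm².
σ = N/A = 134.2 MPa; ε = σ/E = 134.2/69200 = 1.939e-03.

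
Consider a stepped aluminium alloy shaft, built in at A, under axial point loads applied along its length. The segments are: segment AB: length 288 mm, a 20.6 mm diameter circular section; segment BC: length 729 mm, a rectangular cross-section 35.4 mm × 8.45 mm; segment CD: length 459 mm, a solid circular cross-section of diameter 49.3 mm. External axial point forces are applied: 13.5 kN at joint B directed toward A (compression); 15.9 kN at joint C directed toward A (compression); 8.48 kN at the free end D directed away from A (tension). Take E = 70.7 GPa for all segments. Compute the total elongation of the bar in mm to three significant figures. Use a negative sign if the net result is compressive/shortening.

Internal axial forces (sectioning from the free end, tension +): N_CD = 8.48 kN, N_BC = -7.42 kN, N_AB = -20.92 kN.
A_AB = 333.3 mm².
A_BC = 299.1 mm².
A_CD = 1909 mm².
δ_AB = -20920·288/(333.3·70700) = -0.2557 mm
δ_BC = -7420·729/(299.1·70700) = -0.2558 mm
δ_CD = 8480·459/(1909·70700) = 0.02884 mm
δ = Σδ_i = -0.4826 mm.

-0.483 mm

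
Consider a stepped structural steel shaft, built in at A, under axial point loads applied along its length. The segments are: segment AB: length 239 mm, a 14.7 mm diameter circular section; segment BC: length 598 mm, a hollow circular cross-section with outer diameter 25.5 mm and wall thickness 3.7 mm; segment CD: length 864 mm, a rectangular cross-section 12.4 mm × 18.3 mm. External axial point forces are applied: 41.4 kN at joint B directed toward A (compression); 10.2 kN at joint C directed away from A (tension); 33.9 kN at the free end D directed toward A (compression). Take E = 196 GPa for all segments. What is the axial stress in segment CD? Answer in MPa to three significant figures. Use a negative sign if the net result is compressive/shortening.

Internal axial forces (sectioning from the free end, tension +): N_CD = -33.9 kN, N_BC = -23.7 kN, N_AB = -65.1 kN.
A_CD = 226.9 mm².
σ_CD = N_CD/A_CD = -33900/226.9 = -149.4 MPa.

-149 MPa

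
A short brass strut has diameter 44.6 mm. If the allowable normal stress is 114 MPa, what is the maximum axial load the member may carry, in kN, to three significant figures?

A = 1562 mm².
P_max = σ_allow · A = 114 · 1562 = 178100 N = 178.1 kN.

178 kN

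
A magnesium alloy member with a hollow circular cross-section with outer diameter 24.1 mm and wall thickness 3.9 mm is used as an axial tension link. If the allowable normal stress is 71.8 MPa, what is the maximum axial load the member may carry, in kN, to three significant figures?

A = 247.5 mm².
P_max = σ_allow · A = 71.8 · 247.5 = 17770 N = 17.77 kN.

17.8 kN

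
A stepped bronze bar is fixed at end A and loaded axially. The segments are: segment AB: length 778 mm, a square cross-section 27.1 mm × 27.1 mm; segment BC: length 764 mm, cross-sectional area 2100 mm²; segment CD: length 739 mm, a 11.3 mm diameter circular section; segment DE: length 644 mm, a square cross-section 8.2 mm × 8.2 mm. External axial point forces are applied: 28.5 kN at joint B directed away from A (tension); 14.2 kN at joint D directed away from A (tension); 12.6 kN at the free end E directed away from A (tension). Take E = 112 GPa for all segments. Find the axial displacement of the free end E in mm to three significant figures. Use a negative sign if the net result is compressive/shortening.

3.45 mm

Internal axial forces (sectioning from the free end, tension +): N_DE = 12.6 kN, N_CD = 26.8 kN, N_BC = 26.8 kN, N_AB = 55.3 kN.
A_AB = 734.4 mm².
A_CD = 100.3 mm².
A_DE = 67.24 mm².
δ_AB = 55300·778/(734.4·112000) = 0.5231 mm
δ_BC = 26800·764/(2100·112000) = 0.08705 mm
δ_CD = 26800·739/(100.3·112000) = 1.763 mm
δ_DE = 12600·644/(67.24·112000) = 1.077 mm
δ = Σδ_i = 3.451 mm.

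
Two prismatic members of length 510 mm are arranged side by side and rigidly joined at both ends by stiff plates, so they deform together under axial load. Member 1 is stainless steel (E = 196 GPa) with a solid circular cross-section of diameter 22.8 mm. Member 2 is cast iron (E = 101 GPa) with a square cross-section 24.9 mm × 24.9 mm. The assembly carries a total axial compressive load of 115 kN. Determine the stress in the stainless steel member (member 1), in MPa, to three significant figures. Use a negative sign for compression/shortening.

A_1 = 408.3 mm².
A_2 = 620 mm².
Equal strain + equilibrium ⇒ each member carries load in proportion to AE: A₁E₁ = 80020000 N, A₂E₂ = 62620000 N, ΣAE = 142600000 N.
σ₁ = P·E₁/ΣAE = -115000·196000/142600000 = -158 MPa.

-158 MPa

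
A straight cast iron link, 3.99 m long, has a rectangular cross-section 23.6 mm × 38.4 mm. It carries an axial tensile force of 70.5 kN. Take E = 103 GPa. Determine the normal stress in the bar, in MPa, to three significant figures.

77.8 MPa

A = 906.2 mm².
σ = N/A = 70500/906.2 = 77.79 MPa.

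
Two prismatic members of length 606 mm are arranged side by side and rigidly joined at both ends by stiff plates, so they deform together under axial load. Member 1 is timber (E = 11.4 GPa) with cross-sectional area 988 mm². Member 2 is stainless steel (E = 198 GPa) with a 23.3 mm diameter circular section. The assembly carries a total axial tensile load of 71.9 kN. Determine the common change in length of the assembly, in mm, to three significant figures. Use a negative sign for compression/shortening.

A_2 = 426.4 mm².
Equal strain + equilibrium ⇒ each member carries load in proportion to AE: A₁E₁ = 11260000 N, A₂E₂ = 84420000 N, ΣAE = 95690000 N.
δ = PL/ΣAE = 71900·606/95690000 = 0.4554 mm.

0.455 mm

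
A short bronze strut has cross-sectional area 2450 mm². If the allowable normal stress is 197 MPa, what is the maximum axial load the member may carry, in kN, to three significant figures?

483 kN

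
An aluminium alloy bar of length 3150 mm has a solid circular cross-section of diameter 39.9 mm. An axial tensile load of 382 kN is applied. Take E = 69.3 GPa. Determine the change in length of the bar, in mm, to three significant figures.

13.9 mm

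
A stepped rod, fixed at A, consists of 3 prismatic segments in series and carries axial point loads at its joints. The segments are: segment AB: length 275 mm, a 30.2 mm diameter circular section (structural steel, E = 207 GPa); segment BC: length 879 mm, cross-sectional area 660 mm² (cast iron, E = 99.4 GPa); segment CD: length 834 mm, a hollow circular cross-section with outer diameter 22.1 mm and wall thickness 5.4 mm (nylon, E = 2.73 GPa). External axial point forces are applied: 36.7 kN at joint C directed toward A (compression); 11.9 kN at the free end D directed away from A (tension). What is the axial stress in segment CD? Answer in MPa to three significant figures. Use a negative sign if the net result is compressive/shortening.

42.0 MPa

Internal axial forces (sectioning from the free end, tension +): N_CD = 11.9 kN, N_BC = -24.8 kN, N_AB = -24.8 kN.
A_CD = 283.3 mm².
σ_CD = N_CD/A_CD = 11900/283.3 = 42 MPa.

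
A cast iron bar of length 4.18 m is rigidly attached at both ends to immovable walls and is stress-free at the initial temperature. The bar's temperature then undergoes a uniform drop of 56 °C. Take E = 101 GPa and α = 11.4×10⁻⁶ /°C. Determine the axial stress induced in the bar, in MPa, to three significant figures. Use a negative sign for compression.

Free thermal expansion αLΔT = 11.4e-6 · 4180 · -56 = -2.669 mm.
The walls impose strain ε = −(-2.669)/4180 = 6.3840e-04; σ = Eε = 101000 · 6.3840e-04 = 64.48 MPa.

64.5 MPa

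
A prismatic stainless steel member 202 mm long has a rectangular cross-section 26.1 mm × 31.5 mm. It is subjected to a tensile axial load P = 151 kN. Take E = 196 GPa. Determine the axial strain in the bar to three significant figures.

9.37e-04

A = 822.2 mm².
σ = N/A = 183.7 MPa; ε = σ/E = 183.7/196000 = 9.371e-04.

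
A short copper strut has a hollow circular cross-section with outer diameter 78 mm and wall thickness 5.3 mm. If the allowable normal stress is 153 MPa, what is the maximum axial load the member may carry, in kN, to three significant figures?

185 kN

A = 1210 mm².
P_max = σ_allow · A = 153 · 1210 = 185200 N = 185.2 kN.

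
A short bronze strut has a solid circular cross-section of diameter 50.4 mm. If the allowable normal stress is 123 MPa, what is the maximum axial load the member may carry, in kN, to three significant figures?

245 kN

A = 1995 mm².
P_max = σ_allow · A = 123 · 1995 = 245400 N = 245.4 kN.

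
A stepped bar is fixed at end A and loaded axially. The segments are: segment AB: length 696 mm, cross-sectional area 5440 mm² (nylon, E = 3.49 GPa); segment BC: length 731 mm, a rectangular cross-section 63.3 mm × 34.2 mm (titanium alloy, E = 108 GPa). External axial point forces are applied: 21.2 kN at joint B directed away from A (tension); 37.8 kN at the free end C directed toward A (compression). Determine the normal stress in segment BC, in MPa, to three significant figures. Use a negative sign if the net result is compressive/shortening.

-17.5 MPa

Internal axial forces (sectioning from the free end, tension +): N_BC = -37.8 kN, N_AB = -16.6 kN.
A_BC = 2165 mm².
σ_BC = N_BC/A_BC = -37800/2165 = -17.46 MPa.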